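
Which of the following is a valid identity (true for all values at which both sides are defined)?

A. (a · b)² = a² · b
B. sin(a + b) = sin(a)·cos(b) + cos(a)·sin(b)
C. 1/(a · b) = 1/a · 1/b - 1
B

A: fails at (1, 3) — LHS = 9, RHS = 3.
B: holds — e.g. at (1, 4), both sides equal sin(5) ≈ -0.9589.
C: fails at (3, 7) — LHS = 1/21, RHS = -20/21.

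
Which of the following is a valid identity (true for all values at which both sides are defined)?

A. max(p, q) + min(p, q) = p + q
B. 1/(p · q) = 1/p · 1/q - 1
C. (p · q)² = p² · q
A: holds — e.g. at (3, 4), both sides equal 7.
B: fails at (5, 5) — LHS = 1/25, RHS = -24/25.
C: fails at (1, 3) — LHS = 9, RHS = 3.

Answer: A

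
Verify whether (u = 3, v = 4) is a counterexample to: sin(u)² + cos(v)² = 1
Yes

Substituting u = 3, v = 4:
LHS = sin(3)² + cos(4)² ≈ 0.4472
RHS = 1

Since LHS ≠ RHS, this pair disproves the claim.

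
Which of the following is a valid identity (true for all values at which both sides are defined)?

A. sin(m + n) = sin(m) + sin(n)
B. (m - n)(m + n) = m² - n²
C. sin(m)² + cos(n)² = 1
B

A: fails at (6, 7) — LHS = sin(13) ≈ 0.4202, RHS = sin(6) + sin(7) ≈ 0.3776.
B: holds — e.g. at (3, 5), both sides equal -16.
C: fails at (6, 7) — LHS = sin(6)² + cos(7)² ≈ 0.6464, RHS = 1.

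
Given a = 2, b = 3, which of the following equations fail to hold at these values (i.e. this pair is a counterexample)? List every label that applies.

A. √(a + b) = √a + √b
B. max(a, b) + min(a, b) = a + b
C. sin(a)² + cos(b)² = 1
Evaluating each claim at the given values:
A. LHS = √(5) ≈ 2.236, RHS = √(2) + √(3) ≈ 3.146 → fails here (LHS ≠ RHS)
B. LHS = 5, RHS = 5 → holds here (LHS = RHS)
C. LHS = sin(2)² + cos(3)² ≈ 1.807, RHS = 1 → fails here (LHS ≠ RHS)

Answer: A, C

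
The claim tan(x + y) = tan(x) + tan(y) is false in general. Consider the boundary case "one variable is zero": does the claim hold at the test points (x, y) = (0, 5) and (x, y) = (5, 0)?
At (0, 5): LHS = tan(5) ≈ -3.381, RHS = tan(5) ≈ -3.381 → equal
At (5, 0): LHS = tan(5) ≈ -3.381, RHS = tan(5) ≈ -3.381 → equal

So the claim does hold at both of these boundary points, even though it is not an identity.

Answer: Yes, holds at both test points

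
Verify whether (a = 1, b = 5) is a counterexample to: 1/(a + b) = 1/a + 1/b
Substituting a = 1, b = 5:
LHS = 1/(1 + 5) = 1/6
RHS = 1/1 + 1/5 = 6/5

Since LHS ≠ RHS, this pair disproves the claim.

Answer: Yes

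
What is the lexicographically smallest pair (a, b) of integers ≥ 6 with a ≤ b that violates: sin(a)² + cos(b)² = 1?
At (6, 6): both sides equal 1, so it holds there.

Substituting (6, 7) into the claim:
LHS = sin(6)² + cos(7)² ≈ 0.6464
RHS = 1

Since LHS ≠ RHS, this pair disproves the claim, and no lexicographically smaller pair (a ≤ b, integers ≥ 6) does.

For instance (7, 13) is also a counterexample (LHS = sin(7)² + cos(13)² ≈ 1.255, RHS = 1), but it's lexicographically larger.

Answer: (a, b) = (6, 7)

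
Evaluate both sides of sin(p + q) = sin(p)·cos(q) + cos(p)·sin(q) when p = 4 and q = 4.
LHS = sin(4 + 4) = sin(8) ≈ 0.9894
RHS = sin(4)·cos(4) + cos(4)·sin(4) = 2·sin(4)·cos(4) ≈ 0.9894

LHS = RHS: the two sides agree.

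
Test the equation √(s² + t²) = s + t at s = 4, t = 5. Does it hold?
Fails

Substituting s = 4, t = 5:

LHS = √(4² + 5²) = √(41) ≈ 6.403
RHS = 4 + 5 = 9

LHS ≠ RHS, so the equation does not hold at this point.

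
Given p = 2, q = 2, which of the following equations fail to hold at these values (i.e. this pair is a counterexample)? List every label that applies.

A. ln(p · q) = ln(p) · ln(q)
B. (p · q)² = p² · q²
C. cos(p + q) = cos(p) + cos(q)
Evaluating each claim at the given values:
A. LHS = ln(4) ≈ 1.386, RHS = ln(2)² ≈ 0.4805 → fails here (LHS ≠ RHS)
B. LHS = 16, RHS = 16 → holds here (LHS = RHS)
C. LHS = cos(4) ≈ -0.6536, RHS = 2·cos(2) ≈ -0.8323 → fails here (LHS ≠ RHS)

Answer: A, C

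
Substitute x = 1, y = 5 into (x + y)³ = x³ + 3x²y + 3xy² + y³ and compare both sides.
LHS = (1 + 5)³ = 216
RHS = 1³ + 3·1²·5 + 3·1·5² + 5³ = 216

LHS = RHS: the two sides agree.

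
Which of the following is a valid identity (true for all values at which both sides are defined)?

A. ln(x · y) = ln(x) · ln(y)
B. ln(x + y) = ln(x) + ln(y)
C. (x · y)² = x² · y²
C

A: fails at (6, 7) — LHS = ln(42) ≈ 3.738, RHS = ln(6)·ln(7) ≈ 3.487.
B: fails at (4, 5) — LHS = ln(9) ≈ 2.197, RHS = ln(4) + ln(5) ≈ 2.996.
C: holds — e.g. at (3, 7), both sides equal 441.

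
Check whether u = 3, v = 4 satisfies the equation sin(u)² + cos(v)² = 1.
Fails

Substituting u = 3, v = 4:

LHS = sin(3)² + cos(4)² ≈ 0.4472
RHS = 1

LHS ≠ RHS, so the equation does not hold at this point.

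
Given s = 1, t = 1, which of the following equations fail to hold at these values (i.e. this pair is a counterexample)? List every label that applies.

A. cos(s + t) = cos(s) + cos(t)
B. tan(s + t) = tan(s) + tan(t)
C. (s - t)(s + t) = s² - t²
Evaluating each claim at the given values:
A. LHS = cos(2) ≈ -0.4161, RHS = 2·cos(1) ≈ 1.081 → fails here (LHS ≠ RHS)
B. LHS = tan(2) ≈ -2.185, RHS = 2·tan(1) ≈ 3.115 → fails here (LHS ≠ RHS)
C. LHS = 0, RHS = 0 → holds here (LHS = RHS)

Answer: A, B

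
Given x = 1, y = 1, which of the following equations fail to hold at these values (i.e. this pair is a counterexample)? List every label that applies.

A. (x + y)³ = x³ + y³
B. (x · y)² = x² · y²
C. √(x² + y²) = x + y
A, C

Evaluating each claim at the given values:
A. LHS = 8, RHS = 2 → fails here (LHS ≠ RHS)
B. LHS = 1, RHS = 1 → holds here (LHS = RHS)
C. LHS = √(2) ≈ 1.414, RHS = 2 → fails here (LHS ≠ RHS)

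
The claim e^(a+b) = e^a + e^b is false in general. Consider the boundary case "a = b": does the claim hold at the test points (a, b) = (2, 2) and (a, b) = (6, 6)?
No, fails at both test points

At (2, 2): LHS = e^4 ≈ 54.6 ≠ RHS = 2·e^2 ≈ 14.78
At (6, 6): LHS = e^12 ≈ 162754.8 ≠ RHS = 2·e^6 ≈ 806.9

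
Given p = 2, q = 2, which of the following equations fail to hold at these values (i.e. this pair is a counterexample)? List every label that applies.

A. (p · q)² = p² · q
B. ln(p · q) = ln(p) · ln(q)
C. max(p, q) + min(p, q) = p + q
Evaluating each claim at the given values:
A. LHS = 16, RHS = 8 → fails here (LHS ≠ RHS)
B. LHS = ln(4) ≈ 1.386, RHS = ln(2)² ≈ 0.4805 → fails here (LHS ≠ RHS)
C. LHS = 4, RHS = 4 → holds here (LHS = RHS)

Answer: A, B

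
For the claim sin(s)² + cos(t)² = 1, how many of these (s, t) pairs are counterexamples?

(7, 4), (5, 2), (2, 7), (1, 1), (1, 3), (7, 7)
4

Testing each pair:
(7, 4): LHS = cos(4)² + sin(7)² ≈ 0.8589, RHS = 1 → counterexample
(5, 2): LHS = cos(2)² + sin(5)² ≈ 1.093, RHS = 1 → counterexample
(2, 7): LHS = cos(7)² + sin(2)² ≈ 1.395, RHS = 1 → counterexample
(1, 1): LHS = cos(1)² + sin(1)² = 1, RHS = 1 → satisfies claim
(1, 3): LHS = sin(1)² + cos(3)² ≈ 1.688, RHS = 1 → counterexample
(7, 7): LHS = sin(7)² + cos(7)² = 1, RHS = 1 → satisfies claim

That makes 4 counterexamples.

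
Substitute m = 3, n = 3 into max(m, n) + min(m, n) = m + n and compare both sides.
LHS = max(3, 3) + min(3, 3) = 6
RHS = 3 + 3 = 6

LHS = RHS: the two sides agree.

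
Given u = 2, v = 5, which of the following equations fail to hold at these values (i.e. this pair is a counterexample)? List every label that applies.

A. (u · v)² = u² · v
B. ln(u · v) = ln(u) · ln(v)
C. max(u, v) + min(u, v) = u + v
Evaluating each claim at the given values:
A. LHS = 100, RHS = 20 → fails here (LHS ≠ RHS)
B. LHS = ln(10) ≈ 2.303, RHS = ln(2)·ln(5) ≈ 1.116 → fails here (LHS ≠ RHS)
C. LHS = 7, RHS = 7 → holds here (LHS = RHS)

Answer: A, B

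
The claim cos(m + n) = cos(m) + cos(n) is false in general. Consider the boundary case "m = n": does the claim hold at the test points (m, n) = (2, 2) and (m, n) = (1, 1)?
At (2, 2): LHS = cos(4) ≈ -0.6536 ≠ RHS = 2·cos(2) ≈ -0.8323
At (1, 1): LHS = cos(2) ≈ -0.4161 ≠ RHS = 2·cos(1) ≈ 1.081

Answer: No, fails at both test points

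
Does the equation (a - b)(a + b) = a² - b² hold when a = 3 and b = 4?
Holds

Substituting a = 3, b = 4:

LHS = (3 - 4)(3 + 4) = -7
RHS = 3² - 4² = -7

LHS = RHS, so the equation holds at this point.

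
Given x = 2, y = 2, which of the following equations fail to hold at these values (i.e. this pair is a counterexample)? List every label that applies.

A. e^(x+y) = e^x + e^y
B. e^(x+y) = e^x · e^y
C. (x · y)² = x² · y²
Evaluating each claim at the given values:
A. LHS = e^4 ≈ 54.6, RHS = 2·e^2 ≈ 14.78 → fails here (LHS ≠ RHS)
B. LHS = e^4 ≈ 54.6, RHS = e^4 ≈ 54.6 → holds here (LHS = RHS)
C. LHS = 16, RHS = 16 → holds here (LHS = RHS)

Answer: A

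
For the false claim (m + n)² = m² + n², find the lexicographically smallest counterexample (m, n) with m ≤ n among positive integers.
Substituting (1, 1) into the claim:
LHS = (1 + 1)² = 4
RHS = 1² + 1² = 2

Since LHS ≠ RHS, this pair disproves the claim, and no lexicographically smaller pair (m ≤ n, positive integers) does.

For instance (1, 5) is also a counterexample (LHS = 36, RHS = 26), but it's lexicographically larger.

Answer: (m, n) = (1, 1)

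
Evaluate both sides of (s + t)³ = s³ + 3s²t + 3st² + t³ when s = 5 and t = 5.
LHS = (5 + 5)³ = 1000
RHS = 5³ + 3·5²·5 + 3·5·5² + 5³ = 1000

LHS = RHS: the two sides agree.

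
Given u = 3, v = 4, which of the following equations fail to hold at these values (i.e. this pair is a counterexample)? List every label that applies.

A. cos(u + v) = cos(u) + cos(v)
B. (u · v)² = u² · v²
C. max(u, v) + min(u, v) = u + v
Evaluating each claim at the given values:
A. LHS = cos(7) ≈ 0.7539, RHS = cos(3) + cos(4) ≈ -1.644 → fails here (LHS ≠ RHS)
B. LHS = 144, RHS = 144 → holds here (LHS = RHS)
C. LHS = 7, RHS = 7 → holds here (LHS = RHS)

Answer: A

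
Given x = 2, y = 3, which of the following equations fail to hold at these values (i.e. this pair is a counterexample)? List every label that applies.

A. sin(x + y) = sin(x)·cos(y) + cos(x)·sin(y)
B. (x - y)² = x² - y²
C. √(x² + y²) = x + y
B, C

Evaluating each claim at the given values:
A. LHS = sin(5) ≈ -0.9589, RHS = sin(2)·cos(3) + sin(3)·cos(2) ≈ -0.9589 → holds here (LHS = RHS)
B. LHS = 1, RHS = -5 → fails here (LHS ≠ RHS)
C. LHS = √(13) ≈ 3.606, RHS = 5 → fails here (LHS ≠ RHS)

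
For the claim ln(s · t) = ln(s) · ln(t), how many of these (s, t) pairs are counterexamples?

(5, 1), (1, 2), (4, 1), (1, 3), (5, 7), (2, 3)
Testing each pair:
(5, 1): LHS = ln(5) ≈ 1.609, RHS = 0 → counterexample
(1, 2): LHS = ln(2) ≈ 0.6931, RHS = 0 → counterexample
(4, 1): LHS = ln(4) ≈ 1.386, RHS = 0 → counterexample
(1, 3): LHS = ln(3) ≈ 1.099, RHS = 0 → counterexample
(5, 7): LHS = ln(35) ≈ 3.555, RHS = ln(5)·ln(7) ≈ 3.132 → counterexample
(2, 3): LHS = ln(6) ≈ 1.792, RHS = ln(2)·ln(3) ≈ 0.7615 → counterexample

That makes 6 counterexamples.

Answer: 6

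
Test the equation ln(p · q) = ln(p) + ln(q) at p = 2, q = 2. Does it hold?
Substituting p = 2, q = 2:

LHS = ln(2 · 2) = ln(4) ≈ 1.386
RHS = ln(2) + ln(2) = 2·ln(2) ≈ 1.386

LHS = RHS, so the equation holds at this point.

Answer: Holds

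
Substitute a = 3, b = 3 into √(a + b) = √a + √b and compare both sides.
LHS = √(3 + 3) = √(6) ≈ 2.449
RHS = √3 + √3 = 2·√(3) ≈ 3.464

LHS ≠ RHS (they differ by about 1.015), so the equation does not hold here.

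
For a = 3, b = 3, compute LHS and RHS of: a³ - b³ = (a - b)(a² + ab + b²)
LHS = 3³ - 3³ = 0
RHS = (3 - 3)(3² + 3·3 + 3²) = 0

LHS = RHS: the two sides agree.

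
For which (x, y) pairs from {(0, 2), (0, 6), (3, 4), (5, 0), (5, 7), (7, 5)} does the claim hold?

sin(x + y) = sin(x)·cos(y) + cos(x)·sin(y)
Testing each pair:
(0, 2): LHS = sin(2) ≈ 0.9093, RHS = sin(2) ≈ 0.9093 → holds
(0, 6): LHS = sin(6) ≈ -0.2794, RHS = sin(6) ≈ -0.2794 → holds
(3, 4): LHS = sin(7) ≈ 0.657, RHS = sin(3)·cos(4) + sin(4)·cos(3) ≈ 0.657 → holds
(5, 0): LHS = sin(5) ≈ -0.9589, RHS = sin(5) ≈ -0.9589 → holds
(5, 7): LHS = sin(12) ≈ -0.5366, RHS = sin(5)·cos(7) + sin(7)·cos(5) ≈ -0.5366 → holds
(7, 5): LHS = sin(12) ≈ -0.5366, RHS = sin(5)·cos(7) + sin(7)·cos(5) ≈ -0.5366 → holds

Every pair satisfies the claim.

Answer: All pairs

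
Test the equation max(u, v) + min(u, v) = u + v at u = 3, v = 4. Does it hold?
Substituting u = 3, v = 4:

LHS = max(3, 4) + min(3, 4) = 7
RHS = 3 + 4 = 7

LHS = RHS, so the equation holds at this point.

Answer: Holds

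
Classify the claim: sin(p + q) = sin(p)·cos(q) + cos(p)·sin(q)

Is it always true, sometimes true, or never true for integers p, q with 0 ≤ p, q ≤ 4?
The identity holds for every pair in the range. For instance at (p, q) = (3, 1): both sides equal sin(4) ≈ -0.7568.

Answer: Always true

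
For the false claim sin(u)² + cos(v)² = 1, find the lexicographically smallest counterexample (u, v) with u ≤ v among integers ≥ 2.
At (2, 2): both sides equal 1, so it holds there.

Substituting (2, 3) into the claim:
LHS = sin(2)² + cos(3)² ≈ 1.807
RHS = 1

Since LHS ≠ RHS, this pair disproves the claim, and no lexicographically smaller pair (u ≤ v, integers ≥ 2) does.

For instance (5, 8) is also a counterexample (LHS = cos(8)² + sin(5)² ≈ 0.9407, RHS = 1), but it's lexicographically larger.

Answer: (u, v) = (2, 3)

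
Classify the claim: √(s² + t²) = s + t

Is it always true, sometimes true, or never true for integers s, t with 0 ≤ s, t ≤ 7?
Sometimes true

It holds at (s, t) = (7, 0) (both sides equal 7), but fails at (s, t) = (2, 6) (LHS = 2·√(10) ≈ 6.325, RHS = 8).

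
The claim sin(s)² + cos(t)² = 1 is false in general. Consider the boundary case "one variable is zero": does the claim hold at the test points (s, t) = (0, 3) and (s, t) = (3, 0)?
No, fails at both test points

At (0, 3): LHS = cos(3)² ≈ 0.9801 ≠ RHS = 1
At (3, 0): LHS = sin(3)² + 1 ≈ 1.02 ≠ RHS = 1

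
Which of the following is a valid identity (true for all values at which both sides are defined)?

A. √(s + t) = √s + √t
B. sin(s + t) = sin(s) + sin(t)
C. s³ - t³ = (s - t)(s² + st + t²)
C

A: fails at (2, 3) — LHS = √(5) ≈ 2.236, RHS = √(2) + √(3) ≈ 3.146.
B: fails at (4, 5) — LHS = sin(9) ≈ 0.4121, RHS = sin(5) + sin(4) ≈ -1.716.
C: holds — e.g. at (3, 7), both sides equal -316.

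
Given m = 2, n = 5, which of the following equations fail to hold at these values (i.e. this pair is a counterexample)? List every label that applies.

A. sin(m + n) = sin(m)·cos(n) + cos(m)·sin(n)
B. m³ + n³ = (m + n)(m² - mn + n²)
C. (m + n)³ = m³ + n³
Evaluating each claim at the given values:
A. LHS = sin(7) ≈ 0.657, RHS = sin(2)·cos(5) + sin(5)·cos(2) ≈ 0.657 → holds here (LHS = RHS)
B. LHS = 133, RHS = 133 → holds here (LHS = RHS)
C. LHS = 343, RHS = 133 → fails here (LHS ≠ RHS)

Answer: C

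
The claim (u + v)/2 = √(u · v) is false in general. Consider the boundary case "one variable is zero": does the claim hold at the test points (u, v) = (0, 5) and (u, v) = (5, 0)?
At (0, 5): LHS = 5/2 ≠ RHS = 0
At (5, 0): LHS = 5/2 ≠ RHS = 0

Answer: No, fails at both test points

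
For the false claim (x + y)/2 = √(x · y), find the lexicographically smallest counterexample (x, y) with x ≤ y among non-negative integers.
At (0, 0): both sides equal 0, so it holds there.

Substituting (0, 1) into the claim:
LHS = (0 + 1)/2 = 1/2
RHS = √(0 · 1) = 0

Since LHS ≠ RHS, this pair disproves the claim, and no lexicographically smaller pair (x ≤ y, non-negative integers) does.

For instance (6, 7) is also a counterexample (LHS = 13/2, RHS = √(42) ≈ 6.481), but it's lexicographically larger.

Answer: (x, y) = (0, 1)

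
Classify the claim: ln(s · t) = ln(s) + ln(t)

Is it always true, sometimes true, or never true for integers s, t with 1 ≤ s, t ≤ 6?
Always true

The identity holds for every pair in the range. For instance at (s, t) = (1, 4): both sides equal ln(4) ≈ 1.386.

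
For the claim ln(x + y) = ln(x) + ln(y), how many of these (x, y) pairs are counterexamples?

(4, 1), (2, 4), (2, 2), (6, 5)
3

Testing each pair:
(4, 1): LHS = ln(5) ≈ 1.609, RHS = ln(4) ≈ 1.386 → counterexample
(2, 4): LHS = ln(6) ≈ 1.792, RHS = ln(2) + ln(4) ≈ 2.079 → counterexample
(2, 2): LHS = ln(4) ≈ 1.386, RHS = 2·ln(2) ≈ 1.386 → satisfies claim
(6, 5): LHS = ln(11) ≈ 2.398, RHS = ln(5) + ln(6) ≈ 3.401 → counterexample

That makes 3 counterexamples.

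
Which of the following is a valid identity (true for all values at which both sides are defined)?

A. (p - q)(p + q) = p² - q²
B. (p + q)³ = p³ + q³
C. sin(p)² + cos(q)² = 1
A

A: holds — e.g. at (3, 7), both sides equal -40.
B: fails at (3, 3) — LHS = 216, RHS = 54.
C: fails at (2, 5) — LHS = cos(5)² + sin(2)² ≈ 0.9073, RHS = 1.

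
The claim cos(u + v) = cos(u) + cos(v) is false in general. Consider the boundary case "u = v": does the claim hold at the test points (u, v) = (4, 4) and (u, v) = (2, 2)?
At (4, 4): LHS = cos(8) ≈ -0.1455 ≠ RHS = 2·cos(4) ≈ -1.307
At (2, 2): LHS = cos(4) ≈ -0.6536 ≠ RHS = 2·cos(2) ≈ -0.8323

Answer: No, fails at both test points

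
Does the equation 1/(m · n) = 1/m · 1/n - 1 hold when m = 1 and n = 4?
Substituting m = 1, n = 4:

LHS = 1/(1 · 4) = 1/4
RHS = 1/1 · 1/4 - 1 = -3/4

LHS ≠ RHS, so the equation does not hold at this point.

Answer: Fails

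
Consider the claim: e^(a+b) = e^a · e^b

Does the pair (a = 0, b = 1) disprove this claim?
No

Substituting a = 0, b = 1:
LHS = e^(0+1) = e ≈ 2.718
RHS = e^0 · e^1 = e ≈ 2.718

The sides agree, so this pair does not disprove the claim.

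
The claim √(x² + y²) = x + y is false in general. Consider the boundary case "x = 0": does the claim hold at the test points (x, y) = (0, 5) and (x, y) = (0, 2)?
At (0, 5): LHS = 5, RHS = 5 → equal
At (0, 2): LHS = 2, RHS = 2 → equal

So the claim does hold at both of these boundary points, even though it is not an identity.

Answer: Yes, holds at both test points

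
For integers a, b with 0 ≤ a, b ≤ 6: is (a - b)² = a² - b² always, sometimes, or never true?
Sometimes true

It holds at (a, b) = (5, 0) (both sides equal 25), but fails at (a, b) = (6, 2) (LHS = 16, RHS = 32).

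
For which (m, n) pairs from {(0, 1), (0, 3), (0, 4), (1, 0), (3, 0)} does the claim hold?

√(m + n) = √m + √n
All pairs

Testing each pair:
(0, 1): LHS = 1, RHS = 1 → holds
(0, 3): LHS = √(3) ≈ 1.732, RHS = √(3) ≈ 1.732 → holds
(0, 4): LHS = 2, RHS = 2 → holds
(1, 0): LHS = 1, RHS = 1 → holds
(3, 0): LHS = √(3) ≈ 1.732, RHS = √(3) ≈ 1.732 → holds

Every pair satisfies the claim.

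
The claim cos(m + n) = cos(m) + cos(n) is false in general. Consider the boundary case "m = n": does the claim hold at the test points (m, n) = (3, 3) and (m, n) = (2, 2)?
At (3, 3): LHS = cos(6) ≈ 0.9602 ≠ RHS = 2·cos(3) ≈ -1.98
At (2, 2): LHS = cos(4) ≈ -0.6536 ≠ RHS = 2·cos(2) ≈ -0.8323

Answer: No, fails at both test points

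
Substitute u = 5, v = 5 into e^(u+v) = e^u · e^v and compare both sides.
LHS = e^(5+5) = e^10 ≈ 22026.5
RHS = e^5 · e^5 = e^10 ≈ 22026.5

LHS = RHS: the two sides agree.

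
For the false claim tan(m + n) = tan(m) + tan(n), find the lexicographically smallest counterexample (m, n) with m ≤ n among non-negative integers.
At (0, 5): both sides equal tan(5) ≈ -3.381, so it holds there.

Substituting (1, 1) into the claim:
LHS = tan(1 + 1) = tan(2) ≈ -2.185
RHS = tan(1) + tan(1) = 2·tan(1) ≈ 3.115

Since LHS ≠ RHS, this pair disproves the claim, and no lexicographically smaller pair (m ≤ n, non-negative integers) does.

For instance (3, 6) is also a counterexample (LHS = tan(9) ≈ -0.4523, RHS = tan(6) + tan(3) ≈ -0.4336), but it's lexicographically larger.

Answer: (m, n) = (1, 1)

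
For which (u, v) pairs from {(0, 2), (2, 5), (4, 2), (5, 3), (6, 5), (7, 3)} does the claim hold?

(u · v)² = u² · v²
Testing each pair:
(0, 2): LHS = 0, RHS = 0 → holds
(2, 5): LHS = 100, RHS = 100 → holds
(4, 2): LHS = 64, RHS = 64 → holds
(5, 3): LHS = 225, RHS = 225 → holds
(6, 5): LHS = 900, RHS = 900 → holds
(7, 3): LHS = 441, RHS = 441 → holds

Every pair satisfies the claim.

Answer: All pairs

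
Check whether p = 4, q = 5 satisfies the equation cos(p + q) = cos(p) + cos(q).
Fails

Substituting p = 4, q = 5:

LHS = cos(4 + 5) = cos(9) ≈ -0.9111
RHS = cos(4) + cos(5) ≈ -0.37

LHS ≠ RHS, so the equation does not hold at this point.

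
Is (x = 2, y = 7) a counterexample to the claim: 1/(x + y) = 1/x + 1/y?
Substituting x = 2, y = 7:
LHS = 1/(2 + 7) = 1/9
RHS = 1/2 + 1/7 = 9/14

Since LHS ≠ RHS, this pair disproves the claim.

Answer: Yes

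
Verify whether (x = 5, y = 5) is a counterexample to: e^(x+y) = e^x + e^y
Yes

Substituting x = 5, y = 5:
LHS = e^(5+5) = e^10 ≈ 22026.5
RHS = e^5 + e^5 = 2·e^5 ≈ 296.8

Since LHS ≠ RHS, this pair disproves the claim.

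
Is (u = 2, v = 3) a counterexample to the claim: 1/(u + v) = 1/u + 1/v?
Yes

Substituting u = 2, v = 3:
LHS = 1/(2 + 3) = 1/5
RHS = 1/2 + 1/3 = 5/6

Since LHS ≠ RHS, this pair disproves the claim.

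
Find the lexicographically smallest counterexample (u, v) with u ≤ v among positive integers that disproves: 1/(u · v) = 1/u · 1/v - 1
Substituting (1, 1) into the claim:
LHS = 1/(1 · 1) = 1
RHS = 1/1 · 1/1 - 1 = 0

Since LHS ≠ RHS, this pair disproves the claim, and no lexicographically smaller pair (u ≤ v, positive integers) does.

For instance (4, 4) is also a counterexample (LHS = 1/16, RHS = -15/16), but it's lexicographically larger.

Answer: (u, v) = (1, 1)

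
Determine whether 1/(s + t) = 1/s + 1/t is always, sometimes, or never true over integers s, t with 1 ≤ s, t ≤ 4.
The claim fails for every pair in the range. For instance at (s, t) = (4, 1): LHS = 1/5, RHS = 5/4.

Answer: Never true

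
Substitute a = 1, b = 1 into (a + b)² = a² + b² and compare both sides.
LHS = (1 + 1)² = 4
RHS = 1² + 1² = 2

LHS ≠ RHS, so the equation does not hold here.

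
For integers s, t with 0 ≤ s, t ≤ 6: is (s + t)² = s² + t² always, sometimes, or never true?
It holds at (s, t) = (0, 6) (both sides equal 36), but fails at (s, t) = (5, 6) (LHS = 121, RHS = 61).

Answer: Sometimes true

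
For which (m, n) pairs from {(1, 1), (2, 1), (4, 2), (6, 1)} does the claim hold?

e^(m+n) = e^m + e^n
Testing each pair:
(1, 1): LHS = e^2 ≈ 7.389, RHS = 2·e ≈ 5.437 → fails
(2, 1): LHS = e^3 ≈ 20.09, RHS = e + e^2 ≈ 10.11 → fails
(4, 2): LHS = e^6 ≈ 403.4, RHS = e^2 + e^4 ≈ 61.99 → fails
(6, 1): LHS = e^7 ≈ 1097, RHS = e + e^6 ≈ 406.1 → fails

No pair satisfies the claim.

Answer: None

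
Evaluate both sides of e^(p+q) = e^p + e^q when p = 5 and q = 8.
LHS = e^(5+8) = e^13 ≈ 442413.4
RHS = e^5 + e^8 ≈ 3129

LHS ≠ RHS (they differ by about 439284.0), so the equation does not hold here.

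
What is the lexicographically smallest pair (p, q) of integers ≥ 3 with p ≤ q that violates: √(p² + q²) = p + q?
Substituting (3, 3) into the claim:
LHS = √(3² + 3²) = 3·√(2) ≈ 4.243
RHS = 3 + 3 = 6

Since LHS ≠ RHS, this pair disproves the claim, and no lexicographically smaller pair (p ≤ q, integers ≥ 3) does.

For instance (5, 8) is also a counterexample (LHS = √(89) ≈ 9.434, RHS = 13), but it's lexicographically larger.

Answer: (p, q) = (3, 3)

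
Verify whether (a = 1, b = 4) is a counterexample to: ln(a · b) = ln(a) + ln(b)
No

Substituting a = 1, b = 4:
LHS = ln(1 · 4) = ln(4) ≈ 1.386
RHS = ln(1) + ln(4) = ln(4) ≈ 1.386

The sides agree, so this pair does not disprove the claim.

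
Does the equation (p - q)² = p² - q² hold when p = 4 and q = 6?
Substituting p = 4, q = 6:

LHS = (4 - 6)² = 4
RHS = 4² - 6² = -20

LHS ≠ RHS, so the equation does not hold at this point.

Answer: Fails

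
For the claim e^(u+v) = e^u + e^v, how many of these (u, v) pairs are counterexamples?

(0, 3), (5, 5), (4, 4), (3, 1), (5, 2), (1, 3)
Testing each pair:
(0, 3): LHS = e^3 ≈ 20.09, RHS = 1 + e^3 ≈ 21.09 → counterexample
(5, 5): LHS = e^10 ≈ 22026.5, RHS = 2·e^5 ≈ 296.8 → counterexample
(4, 4): LHS = e^8 ≈ 2981, RHS = 2·e^4 ≈ 109.2 → counterexample
(3, 1): LHS = e^4 ≈ 54.6, RHS = e + e^3 ≈ 22.8 → counterexample
(5, 2): LHS = e^7 ≈ 1097, RHS = e^2 + e^5 ≈ 155.8 → counterexample
(1, 3): LHS = e^4 ≈ 54.6, RHS = e + e^3 ≈ 22.8 → counterexample

That makes 6 counterexamples.

Answer: 6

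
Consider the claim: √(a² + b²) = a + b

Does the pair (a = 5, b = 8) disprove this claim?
Yes

Substituting a = 5, b = 8:
LHS = √(5² + 8²) = √(89) ≈ 9.434
RHS = 5 + 8 = 13

Since LHS ≠ RHS, this pair disproves the claim.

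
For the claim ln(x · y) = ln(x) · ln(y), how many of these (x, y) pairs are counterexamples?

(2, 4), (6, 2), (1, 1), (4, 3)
Testing each pair:
(2, 4): LHS = ln(8) ≈ 2.079, RHS = ln(2)·ln(4) ≈ 0.9609 → counterexample
(6, 2): LHS = ln(12) ≈ 2.485, RHS = ln(2)·ln(6) ≈ 1.242 → counterexample
(1, 1): LHS = 0, RHS = 0 → satisfies claim
(4, 3): LHS = ln(12) ≈ 2.485, RHS = ln(3)·ln(4) ≈ 1.523 → counterexample

That makes 3 counterexamples.

Answer: 3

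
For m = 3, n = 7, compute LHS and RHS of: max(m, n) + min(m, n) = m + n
LHS = max(3, 7) + min(3, 7) = 10
RHS = 3 + 7 = 10

LHS = RHS: the two sides agree.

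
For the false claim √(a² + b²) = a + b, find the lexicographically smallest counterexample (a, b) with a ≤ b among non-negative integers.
(a, b) = (1, 1)

At (0, 0): both sides equal 0, so it holds there.
At (0, 3): both sides equal 3, so it holds there.

Substituting (1, 1) into the claim:
LHS = √(1² + 1²) = √(2) ≈ 1.414
RHS = 1 + 1 = 2

Since LHS ≠ RHS, this pair disproves the claim, and no lexicographically smaller pair (a ≤ b, non-negative integers) does.

For instance (3, 6) is also a counterexample (LHS = 3·√(5) ≈ 6.708, RHS = 9), but it's lexicographically larger.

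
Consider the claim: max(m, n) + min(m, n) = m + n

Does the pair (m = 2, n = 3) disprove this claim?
No

Substituting m = 2, n = 3:
LHS = max(2, 3) + min(2, 3) = 5
RHS = 2 + 3 = 5

The sides agree, so this pair does not disprove the claim.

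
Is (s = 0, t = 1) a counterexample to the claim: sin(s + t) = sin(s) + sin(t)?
No

Substituting s = 0, t = 1:
LHS = sin(0 + 1) = sin(1) ≈ 0.8415
RHS = sin(0) + sin(1) = sin(1) ≈ 0.8415

The sides agree, so this pair does not disprove the claim.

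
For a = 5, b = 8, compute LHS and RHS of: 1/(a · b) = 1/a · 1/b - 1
LHS = 1/(5 · 8) = 1/40
RHS = 1/5 · 1/8 - 1 = -39/40

LHS ≠ RHS, so the equation does not hold here.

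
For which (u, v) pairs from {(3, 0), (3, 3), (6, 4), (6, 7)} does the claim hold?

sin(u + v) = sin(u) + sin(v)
(3, 0)

Testing each pair:
(3, 0): LHS = sin(3) ≈ 0.1411, RHS = sin(3) ≈ 0.1411 → holds
(3, 3): LHS = sin(6) ≈ -0.2794, RHS = 2·sin(3) ≈ 0.2822 → fails
(6, 4): LHS = sin(10) ≈ -0.544, RHS = sin(4) + sin(6) ≈ -1.036 → fails
(6, 7): LHS = sin(13) ≈ 0.4202, RHS = sin(6) + sin(7) ≈ 0.3776 → fails

1 of 4 pairs satisfies the claim.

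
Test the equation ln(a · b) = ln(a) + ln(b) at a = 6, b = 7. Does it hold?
Substituting a = 6, b = 7:

LHS = ln(6 · 7) = ln(42) ≈ 3.738
RHS = ln(6) + ln(7) ≈ 3.738

LHS = RHS, so the equation holds at this point.

Answer: Holds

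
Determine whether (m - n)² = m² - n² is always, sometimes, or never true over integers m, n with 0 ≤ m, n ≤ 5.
Sometimes true

It holds at (m, n) = (2, 2) (both sides equal 0), but fails at (m, n) = (0, 3) (LHS = 9, RHS = -9).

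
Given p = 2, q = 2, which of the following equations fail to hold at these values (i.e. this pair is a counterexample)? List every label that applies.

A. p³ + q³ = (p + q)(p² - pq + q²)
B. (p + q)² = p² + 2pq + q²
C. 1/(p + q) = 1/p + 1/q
C

Evaluating each claim at the given values:
A. LHS = 16, RHS = 16 → holds here (LHS = RHS)
B. LHS = 16, RHS = 16 → holds here (LHS = RHS)
C. LHS = 1/4, RHS = 1 → fails here (LHS ≠ RHS)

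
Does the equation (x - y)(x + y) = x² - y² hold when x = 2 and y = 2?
Substituting x = 2, y = 2:

LHS = (2 - 2)(2 + 2) = 0
RHS = 2² - 2² = 0

LHS = RHS, so the equation holds at this point.

Answer: Holds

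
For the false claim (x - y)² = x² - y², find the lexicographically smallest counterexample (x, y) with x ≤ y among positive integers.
(x, y) = (1, 2)

Substituting (1, 2) into the claim:
LHS = (1 - 2)² = 1
RHS = 1² - 2² = -3

Since LHS ≠ RHS, this pair disproves the claim, and no lexicographically smaller pair (x ≤ y, positive integers) does.

For instance (3, 8) is also a counterexample (LHS = 25, RHS = -55), but it's lexicographically larger.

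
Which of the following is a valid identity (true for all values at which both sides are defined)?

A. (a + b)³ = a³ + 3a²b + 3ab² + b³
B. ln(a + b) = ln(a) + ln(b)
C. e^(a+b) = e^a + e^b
A: holds — e.g. at (4, 5), both sides equal 729.
B: fails at (3, 7) — LHS = ln(10) ≈ 2.303, RHS = ln(3) + ln(7) ≈ 3.045.
C: fails at (0, 1) — LHS = e ≈ 2.718, RHS = 1 + e ≈ 3.718.

Answer: A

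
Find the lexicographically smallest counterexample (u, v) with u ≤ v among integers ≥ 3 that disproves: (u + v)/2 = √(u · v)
(u, v) = (3, 4)

At (3, 3): both sides equal 3, so it holds there.

Substituting (3, 4) into the claim:
LHS = (3 + 4)/2 = 7/2
RHS = √(3 · 4) = 2·√(3) ≈ 3.464

Since LHS ≠ RHS, this pair disproves the claim, and no lexicographically smaller pair (u ≤ v, integers ≥ 3) does.

For instance (3, 5) is also a counterexample (LHS = 4, RHS = √(15) ≈ 3.873), but it's lexicographically larger.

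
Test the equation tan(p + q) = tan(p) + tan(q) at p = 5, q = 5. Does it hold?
Substituting p = 5, q = 5:

LHS = tan(5 + 5) = tan(10) ≈ 0.6484
RHS = tan(5) + tan(5) = 2·tan(5) ≈ -6.761

LHS ≠ RHS, so the equation does not hold at this point.

Answer: Fails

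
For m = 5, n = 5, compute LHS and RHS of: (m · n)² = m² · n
LHS = (5 · 5)² = 625
RHS = 5² · 5 = 125

LHS ≠ RHS, so the equation does not hold here.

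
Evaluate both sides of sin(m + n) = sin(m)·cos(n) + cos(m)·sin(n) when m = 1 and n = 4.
LHS = sin(1 + 4) = sin(5) ≈ -0.9589
RHS = sin(1)·cos(4) + cos(1)·sin(4) = sin(1)·cos(4) + sin(4)·cos(1) ≈ -0.9589

LHS = RHS: the two sides agree.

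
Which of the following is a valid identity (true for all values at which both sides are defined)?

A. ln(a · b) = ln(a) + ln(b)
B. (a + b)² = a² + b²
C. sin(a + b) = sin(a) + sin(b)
A: holds — e.g. at (2, 3), both sides equal ln(6) ≈ 1.792.
B: fails at (3, 5) — LHS = 64, RHS = 34.
C: fails at (4, 6) — LHS = sin(10) ≈ -0.544, RHS = sin(4) + sin(6) ≈ -1.036.

Answer: A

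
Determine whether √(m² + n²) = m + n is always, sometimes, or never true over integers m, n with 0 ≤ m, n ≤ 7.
Sometimes true

It holds at (m, n) = (1, 0) (both sides equal 1), but fails at (m, n) = (3, 4) (LHS = 5, RHS = 7).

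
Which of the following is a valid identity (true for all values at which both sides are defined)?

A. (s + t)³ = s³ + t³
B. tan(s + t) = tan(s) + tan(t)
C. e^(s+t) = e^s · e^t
A: fails at (4, 6) — LHS = 1000, RHS = 280.
B: fails at (4, 6) — LHS = tan(10) ≈ 0.6484, RHS = tan(6) + tan(4) ≈ 0.8668.
C: holds — e.g. at (4, 6), both sides equal e^10 ≈ 22026.5.

Answer: C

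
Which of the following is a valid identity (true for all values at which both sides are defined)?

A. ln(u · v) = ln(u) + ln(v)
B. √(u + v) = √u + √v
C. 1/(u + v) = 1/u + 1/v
A: holds — e.g. at (1, 4), both sides equal ln(4) ≈ 1.386.
B: fails at (1, 5) — LHS = √(6) ≈ 2.449, RHS = 1 + √(5) ≈ 3.236.
C: fails at (2, 5) — LHS = 1/7, RHS = 7/10.

Answer: A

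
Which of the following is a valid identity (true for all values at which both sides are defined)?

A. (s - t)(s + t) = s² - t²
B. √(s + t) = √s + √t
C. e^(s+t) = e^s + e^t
A: holds — e.g. at (2, 5), both sides equal -21.
B: fails at (2, 3) — LHS = √(5) ≈ 2.236, RHS = √(2) + √(3) ≈ 3.146.
C: fails at (2, 2) — LHS = e^4 ≈ 54.6, RHS = 2·e^2 ≈ 14.78.

Answer: A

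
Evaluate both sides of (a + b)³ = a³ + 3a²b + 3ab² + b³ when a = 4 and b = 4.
LHS = (4 + 4)³ = 512
RHS = 4³ + 3·4²·4 + 3·4·4² + 4³ = 512

LHS = RHS: the two sides agree.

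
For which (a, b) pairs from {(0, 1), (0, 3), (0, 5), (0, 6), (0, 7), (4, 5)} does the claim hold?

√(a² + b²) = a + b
Testing each pair:
(0, 1): LHS = 1, RHS = 1 → holds
(0, 3): LHS = 3, RHS = 3 → holds
(0, 5): LHS = 5, RHS = 5 → holds
(0, 6): LHS = 6, RHS = 6 → holds
(0, 7): LHS = 7, RHS = 7 → holds
(4, 5): LHS = √(41) ≈ 6.403, RHS = 9 → fails

5 of 6 pairs satisfy the claim.

Answer: (0, 1), (0, 3), (0, 5), (0, 6), (0, 7)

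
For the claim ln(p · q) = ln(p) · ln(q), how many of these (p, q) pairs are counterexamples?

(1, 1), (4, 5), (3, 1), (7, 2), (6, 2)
4

Testing each pair:
(1, 1): LHS = 0, RHS = 0 → satisfies claim
(4, 5): LHS = ln(20) ≈ 2.996, RHS = ln(4)·ln(5) ≈ 2.231 → counterexample
(3, 1): LHS = ln(3) ≈ 1.099, RHS = 0 → counterexample
(7, 2): LHS = ln(14) ≈ 2.639, RHS = ln(2)·ln(7) ≈ 1.349 → counterexample
(6, 2): LHS = ln(12) ≈ 2.485, RHS = ln(2)·ln(6) ≈ 1.242 → counterexample

That makes 4 counterexamples.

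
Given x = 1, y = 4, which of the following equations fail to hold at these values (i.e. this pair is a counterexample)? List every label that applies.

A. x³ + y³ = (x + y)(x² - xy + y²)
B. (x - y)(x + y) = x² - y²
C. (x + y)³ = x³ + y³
Evaluating each claim at the given values:
A. LHS = 65, RHS = 65 → holds here (LHS = RHS)
B. LHS = -15, RHS = -15 → holds here (LHS = RHS)
C. LHS = 125, RHS = 65 → fails here (LHS ≠ RHS)

Answer: C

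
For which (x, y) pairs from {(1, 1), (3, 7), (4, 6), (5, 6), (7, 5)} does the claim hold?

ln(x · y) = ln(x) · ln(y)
(1, 1)

Testing each pair:
(1, 1): LHS = 0, RHS = 0 → holds
(3, 7): LHS = ln(21) ≈ 3.045, RHS = ln(3)·ln(7) ≈ 2.138 → fails
(4, 6): LHS = ln(24) ≈ 3.178, RHS = ln(4)·ln(6) ≈ 2.484 → fails
(5, 6): LHS = ln(30) ≈ 3.401, RHS = ln(5)·ln(6) ≈ 2.884 → fails
(7, 5): LHS = ln(35) ≈ 3.555, RHS = ln(5)·ln(7) ≈ 3.132 → fails

1 of 5 pairs satisfies the claim.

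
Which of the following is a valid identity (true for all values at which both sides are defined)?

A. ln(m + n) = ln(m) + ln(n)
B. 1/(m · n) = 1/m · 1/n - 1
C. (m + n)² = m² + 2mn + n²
C

A: fails at (3, 5) — LHS = ln(8) ≈ 2.079, RHS = ln(3) + ln(5) ≈ 2.708.
B: fails at (1, 1) — LHS = 1, RHS = 0.
C: holds — e.g. at (3, 7), both sides equal 100.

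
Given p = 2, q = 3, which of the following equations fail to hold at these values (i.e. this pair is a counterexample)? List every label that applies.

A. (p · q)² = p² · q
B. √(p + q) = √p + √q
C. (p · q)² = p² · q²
A, B

Evaluating each claim at the given values:
A. LHS = 36, RHS = 12 → fails here (LHS ≠ RHS)
B. LHS = √(5) ≈ 2.236, RHS = √(2) + √(3) ≈ 3.146 → fails here (LHS ≠ RHS)
C. LHS = 36, RHS = 36 → holds here (LHS = RHS)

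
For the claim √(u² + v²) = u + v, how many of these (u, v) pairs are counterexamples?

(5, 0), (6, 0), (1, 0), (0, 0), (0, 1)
Testing each pair:
(5, 0): LHS = 5, RHS = 5 → satisfies claim
(6, 0): LHS = 6, RHS = 6 → satisfies claim
(1, 0): LHS = 1, RHS = 1 → satisfies claim
(0, 0): LHS = 0, RHS = 0 → satisfies claim
(0, 1): LHS = 1, RHS = 1 → satisfies claim

That makes 0 counterexamples.

Answer: 0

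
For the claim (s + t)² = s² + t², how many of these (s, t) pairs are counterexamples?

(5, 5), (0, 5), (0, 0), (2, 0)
Testing each pair:
(5, 5): LHS = 100, RHS = 50 → counterexample
(0, 5): LHS = 25, RHS = 25 → satisfies claim
(0, 0): LHS = 0, RHS = 0 → satisfies claim
(2, 0): LHS = 4, RHS = 4 → satisfies claim

That makes 1 counterexample.

Answer: 1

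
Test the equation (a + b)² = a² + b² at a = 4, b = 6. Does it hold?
Fails

Substituting a = 4, b = 6:

LHS = (4 + 6)² = 100
RHS = 4² + 6² = 52

LHS ≠ RHS, so the equation does not hold at this point.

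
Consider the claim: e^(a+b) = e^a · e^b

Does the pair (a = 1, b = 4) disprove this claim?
Substituting a = 1, b = 4:
LHS = e^(1+4) = e^5 ≈ 148.4
RHS = e^1 · e^4 = e^5 ≈ 148.4

The sides agree, so this pair does not disprove the claim.

Answer: No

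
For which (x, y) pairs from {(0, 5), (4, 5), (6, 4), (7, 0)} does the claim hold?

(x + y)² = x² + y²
Testing each pair:
(0, 5): LHS = 25, RHS = 25 → holds
(4, 5): LHS = 81, RHS = 41 → fails
(6, 4): LHS = 100, RHS = 52 → fails
(7, 0): LHS = 49, RHS = 49 → holds

2 of 4 pairs satisfy the claim.

Answer: (0, 5), (7, 0)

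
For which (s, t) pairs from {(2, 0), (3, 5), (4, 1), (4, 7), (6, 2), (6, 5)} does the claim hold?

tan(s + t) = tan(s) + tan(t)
(2, 0)

Testing each pair:
(2, 0): LHS = tan(2) ≈ -2.185, RHS = tan(2) ≈ -2.185 → holds
(3, 5): LHS = tan(8) ≈ -6.8, RHS = tan(5) + tan(3) ≈ -3.523 → fails
(4, 1): LHS = tan(5) ≈ -3.381, RHS = tan(4) + tan(1) ≈ 2.715 → fails
(4, 7): LHS = tan(11) ≈ -226, RHS = tan(7) + tan(4) ≈ 2.029 → fails
(6, 2): LHS = tan(8) ≈ -6.8, RHS = tan(2) + tan(6) ≈ -2.476 → fails
(6, 5): LHS = tan(11) ≈ -226, RHS = tan(5) + tan(6) ≈ -3.672 → fails

1 of 6 pairs satisfies the claim.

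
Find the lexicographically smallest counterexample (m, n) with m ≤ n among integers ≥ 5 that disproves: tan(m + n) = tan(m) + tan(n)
Substituting (5, 5) into the claim:
LHS = tan(5 + 5) = tan(10) ≈ 0.6484
RHS = tan(5) + tan(5) = 2·tan(5) ≈ -6.761

Since LHS ≠ RHS, this pair disproves the claim, and no lexicographically smaller pair (m ≤ n, integers ≥ 5) does.

For instance (5, 12) is also a counterexample (LHS = tan(17) ≈ 3.494, RHS = tan(5) + tan(12) ≈ -4.016), but it's lexicographically larger.

Answer: (m, n) = (5, 5)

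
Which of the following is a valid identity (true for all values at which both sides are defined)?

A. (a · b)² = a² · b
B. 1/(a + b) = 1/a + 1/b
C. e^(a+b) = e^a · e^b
C

A: fails at (4, 4) — LHS = 256, RHS = 64.
B: fails at (1, 2) — LHS = 1/3, RHS = 3/2.
C: holds — e.g. at (3, 3), both sides equal e^6 ≈ 403.4.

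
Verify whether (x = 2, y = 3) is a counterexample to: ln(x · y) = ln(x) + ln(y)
No

Substituting x = 2, y = 3:
LHS = ln(2 · 3) = ln(6) ≈ 1.792
RHS = ln(2) + ln(3) ≈ 1.792

The sides agree, so this pair does not disprove the claim.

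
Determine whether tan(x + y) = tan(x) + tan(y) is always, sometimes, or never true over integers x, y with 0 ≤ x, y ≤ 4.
It holds at (x, y) = (0, 1) (both sides equal tan(1) ≈ 1.557), but fails at (x, y) = (3, 4) (LHS = tan(7) ≈ 0.8714, RHS = tan(3) + tan(4) ≈ 1.015).

Answer: Sometimes true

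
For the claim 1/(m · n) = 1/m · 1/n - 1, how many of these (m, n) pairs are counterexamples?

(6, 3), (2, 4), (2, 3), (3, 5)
4

Testing each pair:
(6, 3): LHS = 1/18, RHS = -17/18 → counterexample
(2, 4): LHS = 1/8, RHS = -7/8 → counterexample
(2, 3): LHS = 1/6, RHS = -5/6 → counterexample
(3, 5): LHS = 1/15, RHS = -14/15 → counterexample

That makes 4 counterexamples.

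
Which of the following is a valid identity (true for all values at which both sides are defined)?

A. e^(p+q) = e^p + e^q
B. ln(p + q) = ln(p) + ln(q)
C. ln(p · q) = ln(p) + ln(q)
C

A: fails at (1, 5) — LHS = e^6 ≈ 403.4, RHS = e + e^5 ≈ 151.1.
B: fails at (2, 3) — LHS = ln(5) ≈ 1.609, RHS = ln(2) + ln(3) ≈ 1.792.
C: holds — e.g. at (1, 2), both sides equal ln(2) ≈ 0.6931.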